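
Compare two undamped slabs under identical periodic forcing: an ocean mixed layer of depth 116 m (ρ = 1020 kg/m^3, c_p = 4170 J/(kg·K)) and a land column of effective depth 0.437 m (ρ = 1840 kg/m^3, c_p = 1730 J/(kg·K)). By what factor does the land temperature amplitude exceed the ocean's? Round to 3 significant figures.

355

C_ocean = 1020 × 4170 × 116 = 4.93×10^8 J/(m²·K).
C_land = 1840 × 1730 × 0.437 = 1.39×10^6 J/(m²·K).
Undamped amplitude ∝ 1/C, so A_land/A_ocean = C_ocean/C_land = 355.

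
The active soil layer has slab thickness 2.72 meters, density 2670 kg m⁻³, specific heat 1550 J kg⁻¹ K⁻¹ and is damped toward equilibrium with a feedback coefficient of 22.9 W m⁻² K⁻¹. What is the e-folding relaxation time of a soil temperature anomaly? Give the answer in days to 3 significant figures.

Areal heat capacity C = ρ c_p D = 2670 × 1550 × 2.72 = 1.13×10^7 J/(m²·K).
Relaxation time τ = C / λ = 1.13×10^7 / 22.9 = 4.92×10^5 s.
In days: 4.92×10^5 s / (86400 s/day) = 5.69 days.

5.69 days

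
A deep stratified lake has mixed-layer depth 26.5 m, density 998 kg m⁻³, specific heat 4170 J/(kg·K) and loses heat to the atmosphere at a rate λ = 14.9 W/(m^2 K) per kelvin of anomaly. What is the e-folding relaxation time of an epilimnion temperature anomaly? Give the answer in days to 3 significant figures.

Areal heat capacity C = ρ c_p D = 998 × 4170 × 26.5 = 1.10×10^8 J/(m²·K).
Relaxation time τ = C / λ = 1.10×10^8 / 14.9 = 7.40×10^6 s.
In days: 7.40×10^6 s / (86400 s/day) = 85.7 days.

85.7 days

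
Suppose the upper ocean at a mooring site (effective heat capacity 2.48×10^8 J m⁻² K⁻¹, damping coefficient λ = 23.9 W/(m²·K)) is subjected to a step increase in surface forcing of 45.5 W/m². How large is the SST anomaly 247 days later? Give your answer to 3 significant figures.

1.66 K

Areal heat capacity C = 2.48×10^8 J m⁻² K⁻¹ (given).
τ = C / λ = 2.48×10^8 / 23.9 = 1.04×10^7 s.
Equilibrium anomaly ΔT_eq = F / λ = 45.5 / 23.9 = 1.90 K.
t = 247 days = 2.13×10^7 s, so t/τ = 2.06.
ΔT(t) = ΔT_eq (1 − e^(−t/τ)) = 1.90 × (1 − e^−2.06) = 1.66 K.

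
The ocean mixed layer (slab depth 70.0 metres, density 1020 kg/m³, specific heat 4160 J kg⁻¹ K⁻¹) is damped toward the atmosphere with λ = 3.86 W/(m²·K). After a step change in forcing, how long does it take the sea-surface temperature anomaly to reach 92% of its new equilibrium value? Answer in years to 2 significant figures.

6.2 years

Areal heat capacity C = ρ c_p D = 1020 × 4160 × 70.0 = 2.97×10^8 J/(m²·K).
τ = C / λ = 2.97×10^8 / 3.86 = 7.69×10^7 s.
Fraction reached: 1 − e^(−t/τ) = 0.92 ⇒ t = −τ ln(1 − 0.92) = τ × 2.53.
t = 1.94×10^8 s = 6.16 years.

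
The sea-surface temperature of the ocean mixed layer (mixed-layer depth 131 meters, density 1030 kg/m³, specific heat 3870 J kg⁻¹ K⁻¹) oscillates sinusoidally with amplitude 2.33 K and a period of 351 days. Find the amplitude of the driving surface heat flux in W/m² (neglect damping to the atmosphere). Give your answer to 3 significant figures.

Areal heat capacity C = ρ c_p D = 1030 × 3870 × 131 = 5.22×10^8 J/(m^2 K).
ω = 2π / 3.03×10^7 s = 2.07×10^-7 s⁻¹.
Cω = 5.22×10^8 × 2.07×10^-7 = 108 W/(m²·K).
F₀ = A × Cω = 2.33 × 108 = 252 W/m².

252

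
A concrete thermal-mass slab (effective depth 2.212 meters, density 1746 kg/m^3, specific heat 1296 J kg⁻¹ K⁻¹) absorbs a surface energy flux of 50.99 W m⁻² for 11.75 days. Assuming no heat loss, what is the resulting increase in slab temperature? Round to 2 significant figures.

10 K

Areal heat capacity C = ρ c_p D = 1746 × 1296 × 2.212 = 5.01×10^6 J m⁻² K⁻¹.
Net heat input Q = F Δt = 50.99 × (11.75 days × 86400 s/day) = 5.18×10^7 J/m².
ΔT = Q / C = 5.18×10^7 / 5.01×10^6 = 10.3 K.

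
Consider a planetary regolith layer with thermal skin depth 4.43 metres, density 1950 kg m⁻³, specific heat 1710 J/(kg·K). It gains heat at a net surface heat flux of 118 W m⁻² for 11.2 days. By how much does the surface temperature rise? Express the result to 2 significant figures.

7.7 K

Areal heat capacity C = ρ c_p D = 1950 × 1710 × 4.43 = 1.48×10^7 J m⁻² K⁻¹.
Net heat input Q = F Δt = 118 × (11.2 days × 86400 s/day) = 1.14×10^8 J/m².
ΔT = Q / C = 1.14×10^8 / 1.48×10^7 = 7.73 K.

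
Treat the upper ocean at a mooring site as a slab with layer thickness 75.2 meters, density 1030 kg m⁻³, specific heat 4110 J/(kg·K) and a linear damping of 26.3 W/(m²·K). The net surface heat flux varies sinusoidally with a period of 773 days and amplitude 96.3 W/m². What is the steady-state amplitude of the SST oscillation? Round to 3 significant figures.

2.42 K

Areal heat capacity C = ρ c_p D = 1030 × 4110 × 75.2 = 3.18×10^8 J/(m²·K).
Angular frequency ω = 2π / T = 2π / 6.68×10^7 s = 9.41×10^-8 s⁻¹.
√((Cω)² + λ²) = √((29.9)² + 26.3²) = 39.9 W/(m²·K).
Amplitude A = F₀ / √((Cω)²+λ²) = 96.3 / 39.9 = 2.42 K.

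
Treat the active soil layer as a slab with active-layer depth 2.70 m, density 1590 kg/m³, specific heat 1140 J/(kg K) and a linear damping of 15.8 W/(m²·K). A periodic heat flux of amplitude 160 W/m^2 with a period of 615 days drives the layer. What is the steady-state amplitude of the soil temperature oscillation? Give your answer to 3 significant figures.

10.1 K

Areal heat capacity C = ρ c_p D = 1590 × 1140 × 2.70 = 4.89×10^6 J m⁻² K⁻¹.
Angular frequency ω = 2π / T = 2π / 5.31×10^7 s = 1.18×10^-7 s⁻¹.
√((Cω)² + λ²) = √((0.579)² + 15.8²) = 15.8 W/(m²·K).
Amplitude A = F₀ / √((Cω)²+λ²) = 160 / 15.8 = 10.1 K.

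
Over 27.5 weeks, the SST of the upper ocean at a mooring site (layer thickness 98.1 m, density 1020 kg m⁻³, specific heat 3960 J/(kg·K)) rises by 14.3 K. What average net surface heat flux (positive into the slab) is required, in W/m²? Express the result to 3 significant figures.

Areal heat capacity C = ρ c_p D = 1020 × 3960 × 98.1 = 3.96×10^8 J m⁻² K⁻¹.
Required heat per unit area: Q = C ΔT = 3.96×10^8 × 14.3 = 5.67×10^9 J/m².
Flux F = Q / Δt = 5.67×10^9 / 1.66×10^7 s = 341 W/m².

341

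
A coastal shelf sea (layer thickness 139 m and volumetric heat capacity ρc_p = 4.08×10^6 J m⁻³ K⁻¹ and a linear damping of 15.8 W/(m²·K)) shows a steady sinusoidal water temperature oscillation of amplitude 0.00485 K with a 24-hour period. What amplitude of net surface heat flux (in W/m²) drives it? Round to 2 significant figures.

Areal heat capacity C = ρc_p × D = 4.08×10^6 × 139 = 5.67×10^8 J m⁻² K⁻¹.
ω = 2π / 86400 s = 7.27×10^-5 s⁻¹.
√((Cω)² + λ²) = √((41200)² + 15.8²) = 41200 W/(m²·K).
F₀ = A × √((Cω)²+λ²) = 0.00485 × 41200 = 200 W/m².

200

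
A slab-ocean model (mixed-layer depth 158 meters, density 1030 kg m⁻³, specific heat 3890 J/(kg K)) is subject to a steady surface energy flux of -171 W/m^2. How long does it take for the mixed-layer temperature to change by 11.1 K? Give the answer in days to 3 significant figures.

476 days

Areal heat capacity C = ρ c_p D = 1030 × 3890 × 158 = 6.33×10^8 J/(m²·K).
Time required: Δt = C ΔT / F = 6.33×10^8 × -11.1 / -171 = 4.11×10^7 s.
In days: 4.11×10^7 s / (86400 s/day) = 476 days.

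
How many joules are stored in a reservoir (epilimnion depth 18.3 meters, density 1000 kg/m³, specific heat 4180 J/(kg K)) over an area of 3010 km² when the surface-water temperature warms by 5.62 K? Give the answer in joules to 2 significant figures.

1.3×10^18 J

Areal heat capacity C = ρ c_p D = 1000 × 4180 × 18.3 = 7.65×10^7 J m⁻² K⁻¹.
Heat per unit area: q = C ΔT = 7.65×10^7 × 5.62 = 4.30×10^8 J/m².
Total heat: Q = q × A = 4.30×10^8 × (3010 × 10⁶ m²) = 1.29×10^18 J.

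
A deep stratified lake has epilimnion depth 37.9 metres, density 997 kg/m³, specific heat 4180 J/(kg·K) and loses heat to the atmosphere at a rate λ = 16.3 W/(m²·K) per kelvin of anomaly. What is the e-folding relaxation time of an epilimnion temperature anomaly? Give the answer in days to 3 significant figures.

Areal heat capacity C = ρ c_p D = 997 × 4180 × 37.9 = 1.58×10^8 J m⁻² K⁻¹.
Relaxation time τ = C / λ = 1.58×10^8 / 16.3 = 9.69×10^6 s.
In days: 9.69×10^6 s / (86400 s/day) = 112 days.

112 days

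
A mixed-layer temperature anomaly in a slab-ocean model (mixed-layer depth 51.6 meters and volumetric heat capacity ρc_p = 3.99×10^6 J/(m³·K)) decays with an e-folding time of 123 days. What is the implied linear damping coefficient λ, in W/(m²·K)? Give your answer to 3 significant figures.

19.4

Areal heat capacity C = ρc_p × D = 3.99×10^6 × 51.6 = 2.06×10^8 J m⁻² K⁻¹.
τ = 123 days = 1.06×10^7 s.
λ = C / τ = 2.06×10^8 / 1.06×10^7 = 19.4 W/(m²·K).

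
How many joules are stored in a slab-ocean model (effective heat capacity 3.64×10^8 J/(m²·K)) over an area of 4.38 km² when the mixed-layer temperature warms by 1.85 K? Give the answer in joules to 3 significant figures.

Areal heat capacity C = 3.64×10^8 J/(m²·K) (given).
Heat per unit area: q = C ΔT = 3.64×10^8 × 1.85 = 6.73×10^8 J/m².
Total heat: Q = q × A = 6.73×10^8 × (4.38 × 10⁶ m²) = 2.95×10^15 J.

2.95×10^15 J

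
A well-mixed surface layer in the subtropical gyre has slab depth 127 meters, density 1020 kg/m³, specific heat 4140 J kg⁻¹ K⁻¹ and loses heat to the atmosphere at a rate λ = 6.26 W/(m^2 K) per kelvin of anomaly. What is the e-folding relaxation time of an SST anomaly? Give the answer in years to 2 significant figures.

Areal heat capacity C = ρ c_p D = 1020 × 4140 × 127 = 5.36×10^8 J m⁻² K⁻¹.
Relaxation time τ = C / λ = 5.36×10^8 / 6.26 = 8.57×10^7 s.
In years: 8.57×10^7 s / (3.156×10^7 s/year) = 2.71 years.

2.7 years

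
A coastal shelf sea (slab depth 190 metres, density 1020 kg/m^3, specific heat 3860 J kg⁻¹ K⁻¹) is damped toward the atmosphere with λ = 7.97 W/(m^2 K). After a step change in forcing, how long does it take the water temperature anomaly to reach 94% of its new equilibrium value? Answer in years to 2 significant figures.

8.4 years

Areal heat capacity C = ρ c_p D = 1020 × 3860 × 190 = 7.48×10^8 J/(m^2 K).
τ = C / λ = 7.48×10^8 / 7.97 = 9.39×10^7 s.
Fraction reached: 1 − e^(−t/τ) = 0.94 ⇒ t = −τ ln(1 − 0.94) = τ × 2.81.
t = 2.64×10^8 s = 8.37 years.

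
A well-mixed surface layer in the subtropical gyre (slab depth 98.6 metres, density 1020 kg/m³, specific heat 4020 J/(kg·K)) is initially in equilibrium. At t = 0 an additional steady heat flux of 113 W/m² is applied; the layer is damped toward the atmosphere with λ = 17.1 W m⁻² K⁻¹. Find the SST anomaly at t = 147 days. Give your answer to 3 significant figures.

2.75 K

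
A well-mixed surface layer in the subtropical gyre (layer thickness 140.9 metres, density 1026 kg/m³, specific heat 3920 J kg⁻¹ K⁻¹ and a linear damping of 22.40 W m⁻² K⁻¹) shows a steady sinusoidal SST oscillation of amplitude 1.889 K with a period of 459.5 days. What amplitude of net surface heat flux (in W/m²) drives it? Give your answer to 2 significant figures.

Areal heat capacity C = ρ c_p D = 1026 × 3920 × 140.9 = 5.67×10^8 J/(m²·K).
ω = 2π / 3.97×10^7 s = 1.58×10^-7 s⁻¹.
√((Cω)² + λ²) = √((89.7)² + 22.40²) = 92.4 W/(m²·K).
F₀ = A × √((Cω)²+λ²) = 1.889 × 92.4 = 175 W/m².

170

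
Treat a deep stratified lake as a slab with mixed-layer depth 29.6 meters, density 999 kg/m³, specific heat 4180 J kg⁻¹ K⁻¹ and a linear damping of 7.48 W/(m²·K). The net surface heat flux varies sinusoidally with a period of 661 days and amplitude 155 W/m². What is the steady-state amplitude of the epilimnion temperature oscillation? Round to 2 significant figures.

Areal heat capacity C = ρ c_p D = 999 × 4180 × 29.6 = 1.24×10^8 J/(m^2 K).
Angular frequency ω = 2π / T = 2π / 5.71×10^7 s = 1.10×10^-7 s⁻¹.
√((Cω)² + λ²) = √((13.6)² + 7.48²) = 15.5 W/(m²·K).
Amplitude A = F₀ / √((Cω)²+λ²) = 155 / 15.5 = 9.99 K.

10 K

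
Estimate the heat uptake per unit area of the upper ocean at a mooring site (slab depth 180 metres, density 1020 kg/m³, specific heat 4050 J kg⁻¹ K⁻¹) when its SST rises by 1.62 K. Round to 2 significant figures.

Areal heat capacity C = ρ c_p D = 1020 × 4050 × 180 = 7.44×10^8 J m⁻² K⁻¹.
ΔQ = C ΔT = 7.44×10^8 × 1.62 = 1.20×10^9 J/m².

1.2×10^9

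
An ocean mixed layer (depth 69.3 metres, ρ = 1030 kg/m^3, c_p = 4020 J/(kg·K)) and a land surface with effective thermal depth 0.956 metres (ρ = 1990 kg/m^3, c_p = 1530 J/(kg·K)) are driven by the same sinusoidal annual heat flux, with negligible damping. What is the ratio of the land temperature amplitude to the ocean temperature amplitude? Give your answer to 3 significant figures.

C_ocean = 1030 × 4020 × 69.3 = 2.87×10^8 J/(m²·K).
C_land = 1990 × 1530 × 0.956 = 2.91×10^6 J/(m²·K).
Undamped amplitude ∝ 1/C, so A_land/A_ocean = C_ocean/C_land = 98.6.

98.6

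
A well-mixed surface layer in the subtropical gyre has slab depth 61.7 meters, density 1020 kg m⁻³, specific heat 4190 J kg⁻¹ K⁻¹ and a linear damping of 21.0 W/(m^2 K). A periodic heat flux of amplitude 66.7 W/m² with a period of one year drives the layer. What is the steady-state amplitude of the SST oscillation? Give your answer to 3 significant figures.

Areal heat capacity C = ρ c_p D = 1020 × 4190 × 61.7 = 2.64×10^8 J/(m²·K).
Angular frequency ω = 2π / T = 2π / 3.15×10^7 s = 1.99×10^-7 s⁻¹.
√((Cω)² + λ²) = √((52.5)² + 21.0²) = 56.6 W/(m²·K).
Amplitude A = F₀ / √((Cω)²+λ²) = 66.7 / 56.6 = 1.18 K.

1.18 K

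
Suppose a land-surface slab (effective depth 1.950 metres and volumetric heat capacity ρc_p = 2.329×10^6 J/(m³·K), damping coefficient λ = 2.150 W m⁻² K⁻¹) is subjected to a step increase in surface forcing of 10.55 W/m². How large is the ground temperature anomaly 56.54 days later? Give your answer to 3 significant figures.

4.42 K

Areal heat capacity C = ρc_p × D = 2.329×10^6 × 1.950 = 4.54×10^6 J/(m²·K).
τ = C / λ = 4.54×10^6 / 2.150 = 2.11×10^6 s.
Equilibrium anomaly ΔT_eq = F / λ = 10.55 / 2.150 = 4.91 K.
t = 56.54 days = 4.89×10^6 s, so t/τ = 2.31.
ΔT(t) = ΔT_eq (1 − e^(−t/τ)) = 4.91 × (1 − e^−2.31) = 4.42 K.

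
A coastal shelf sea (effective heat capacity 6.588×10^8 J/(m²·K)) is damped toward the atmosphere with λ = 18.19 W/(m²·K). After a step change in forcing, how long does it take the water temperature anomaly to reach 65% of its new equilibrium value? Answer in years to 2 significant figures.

1.2 years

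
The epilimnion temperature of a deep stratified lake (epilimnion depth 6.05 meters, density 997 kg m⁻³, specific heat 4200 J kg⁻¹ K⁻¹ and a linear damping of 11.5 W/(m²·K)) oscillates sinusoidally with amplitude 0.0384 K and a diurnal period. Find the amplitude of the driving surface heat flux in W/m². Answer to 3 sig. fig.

Areal heat capacity C = ρ c_p D = 997 × 4200 × 6.05 = 2.53×10^7 J/(m²·K).
ω = 2π / 86400 s = 7.27×10^-5 s⁻¹.
√((Cω)² + λ²) = √((1840)² + 11.5²) = 1840 W/(m²·K).
F₀ = A × √((Cω)²+λ²) = 0.0384 × 1840 = 70.7 W/m².

70.7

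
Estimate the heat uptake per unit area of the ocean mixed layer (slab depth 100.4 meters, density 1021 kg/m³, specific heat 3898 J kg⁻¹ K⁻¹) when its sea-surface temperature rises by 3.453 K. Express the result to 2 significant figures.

1.4×10^9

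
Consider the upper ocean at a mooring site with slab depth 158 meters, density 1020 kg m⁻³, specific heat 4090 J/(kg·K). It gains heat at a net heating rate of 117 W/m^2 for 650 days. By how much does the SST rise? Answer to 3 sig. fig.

Areal heat capacity C = ρ c_p D = 1020 × 4090 × 158 = 6.59×10^8 J/(m²·K).
Net heat input Q = F Δt = 117 × (650 days × 86400 s/day) = 6.57×10^9 J/m².
ΔT = Q / C = 6.57×10^9 / 6.59×10^8 = 9.97 K.

9.97 K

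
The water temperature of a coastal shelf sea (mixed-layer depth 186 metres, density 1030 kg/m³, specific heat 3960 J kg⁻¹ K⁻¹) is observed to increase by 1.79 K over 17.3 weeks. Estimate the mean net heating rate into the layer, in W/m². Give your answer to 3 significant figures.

Areal heat capacity C = ρ c_p D = 1030 × 3960 × 186 = 7.59×10^8 J m⁻² K⁻¹.
Required heat per unit area: Q = C ΔT = 7.59×10^8 × 1.79 = 1.36×10^9 J/m².
Flux F = Q / Δt = 1.36×10^9 / 1.05×10^7 s = 130 W/m².

130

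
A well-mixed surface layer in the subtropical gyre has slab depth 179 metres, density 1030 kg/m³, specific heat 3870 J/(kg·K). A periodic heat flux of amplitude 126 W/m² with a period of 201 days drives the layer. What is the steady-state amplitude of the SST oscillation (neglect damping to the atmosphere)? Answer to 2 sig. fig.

0.49 K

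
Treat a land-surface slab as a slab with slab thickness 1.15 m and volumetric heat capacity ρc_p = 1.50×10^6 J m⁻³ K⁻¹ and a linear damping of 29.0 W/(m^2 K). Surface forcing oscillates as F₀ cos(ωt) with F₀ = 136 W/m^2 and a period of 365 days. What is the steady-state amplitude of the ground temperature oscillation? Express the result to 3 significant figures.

Areal heat capacity C = ρc_p × D = 1.50×10^6 × 1.15 = 1.72×10^6 J/(m²·K).
Angular frequency ω = 2π / T = 2π / 3.15×10^7 s = 1.99×10^-7 s⁻¹.
√((Cω)² + λ²) = √((0.344)² + 29.0²) = 29.0 W/(m²·K).
Amplitude A = F₀ / √((Cω)²+λ²) = 136 / 29.0 = 4.69 K.

4.69 K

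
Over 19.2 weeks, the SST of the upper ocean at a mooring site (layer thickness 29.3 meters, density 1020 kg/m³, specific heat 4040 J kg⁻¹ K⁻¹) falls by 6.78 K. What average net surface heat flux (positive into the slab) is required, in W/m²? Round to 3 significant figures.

-70.5

Areal heat capacity C = ρ c_p D = 1020 × 4040 × 29.3 = 1.21×10^8 J/(m^2 K).
Required heat per unit area: Q = C ΔT = 1.21×10^8 × -6.78 = -8.19×10^8 J/m².
Flux F = Q / Δt = -8.19×10^8 / 1.16×10^7 s = -70.5 W/m².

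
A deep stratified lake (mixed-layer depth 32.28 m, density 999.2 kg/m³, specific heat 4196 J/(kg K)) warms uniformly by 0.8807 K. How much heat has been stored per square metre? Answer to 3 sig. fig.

Areal heat capacity C = ρ c_p D = 999.2 × 4196 × 32.28 = 1.35×10^8 J m⁻² K⁻¹.
ΔQ = C ΔT = 1.35×10^8 × 0.8807 = 1.19×10^8 J/m².

1.19×10^8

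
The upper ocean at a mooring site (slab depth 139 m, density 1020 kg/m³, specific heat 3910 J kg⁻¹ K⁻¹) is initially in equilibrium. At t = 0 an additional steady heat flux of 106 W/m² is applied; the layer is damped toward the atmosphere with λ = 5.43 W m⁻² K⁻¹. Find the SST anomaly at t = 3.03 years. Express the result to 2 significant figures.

Areal heat capacity C = ρ c_p D = 1020 × 3910 × 139 = 5.54×10^8 J m⁻² K⁻¹.
τ = C / λ = 5.54×10^8 / 5.43 = 1.02×10^8 s.
Equilibrium anomaly ΔT_eq = F / λ = 106 / 5.43 = 19.5 K.
t = 3.03 years = 9.56×10^7 s, so t/τ = 0.937.
ΔT(t) = ΔT_eq (1 − e^(−t/τ)) = 19.5 × (1 − e^−0.937) = 11.9 K.

12 K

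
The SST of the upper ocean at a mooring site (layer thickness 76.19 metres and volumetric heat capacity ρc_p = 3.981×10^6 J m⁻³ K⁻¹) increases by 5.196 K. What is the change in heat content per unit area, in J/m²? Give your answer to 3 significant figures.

Areal heat capacity C = ρc_p × D = 3.981×10^6 × 76.19 = 3.03×10^8 J/(m²·K).
ΔQ = C ΔT = 3.03×10^8 × 5.196 = 1.58×10^9 J/m².

1.58×10^9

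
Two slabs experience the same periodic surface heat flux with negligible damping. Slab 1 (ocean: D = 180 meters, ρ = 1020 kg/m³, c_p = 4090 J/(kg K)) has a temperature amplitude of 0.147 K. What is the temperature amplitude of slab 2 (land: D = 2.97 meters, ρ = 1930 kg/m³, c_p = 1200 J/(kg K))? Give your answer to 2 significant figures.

C_ocean = 7.51×10^8 J/(m²·K); C_land = 6.88×10^6 J/(m²·K).
A ∝ 1/C ⇒ A_land = A_ocean × C_ocean/C_land = 0.147 × 109 = 16.0 K.

16 K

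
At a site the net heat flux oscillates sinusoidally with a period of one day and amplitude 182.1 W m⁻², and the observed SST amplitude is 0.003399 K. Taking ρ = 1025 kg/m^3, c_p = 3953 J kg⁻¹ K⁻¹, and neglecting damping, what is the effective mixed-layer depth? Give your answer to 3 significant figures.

182 m

ω = 2π / 86400 s = 7.27×10^-5 s⁻¹.
Required C = F₀ / (A ω) = 182.1 / (0.003399 × 7.27×10^-5) = 7.37×10^8 J/(m²·K).
D = C / (ρ c_p) = 7.37×10^8 / (1025 × 3953) = 182 m.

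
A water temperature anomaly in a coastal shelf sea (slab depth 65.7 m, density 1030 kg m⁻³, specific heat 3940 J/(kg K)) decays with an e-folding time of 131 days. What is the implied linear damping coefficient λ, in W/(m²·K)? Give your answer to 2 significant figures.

24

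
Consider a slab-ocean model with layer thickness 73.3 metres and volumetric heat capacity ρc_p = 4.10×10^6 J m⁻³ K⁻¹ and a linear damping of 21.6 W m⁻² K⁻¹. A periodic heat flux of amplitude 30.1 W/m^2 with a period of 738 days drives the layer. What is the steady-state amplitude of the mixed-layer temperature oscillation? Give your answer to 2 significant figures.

Areal heat capacity C = ρc_p × D = 4.10×10^6 × 73.3 = 3.01×10^8 J/(m^2 K).
Angular frequency ω = 2π / T = 2π / 6.38×10^7 s = 9.85×10^-8 s⁻¹.
√((Cω)² + λ²) = √((29.6)² + 21.6²) = 36.7 W/(m²·K).
Amplitude A = F₀ / √((Cω)²+λ²) = 30.1 / 36.7 = 0.821 K.

0.82 K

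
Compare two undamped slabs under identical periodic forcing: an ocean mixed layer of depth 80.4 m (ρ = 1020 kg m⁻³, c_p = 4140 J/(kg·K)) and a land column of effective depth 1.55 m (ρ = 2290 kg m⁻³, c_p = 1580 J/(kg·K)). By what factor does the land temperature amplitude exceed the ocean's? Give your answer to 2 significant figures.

61

C_ocean = 1020 × 4140 × 80.4 = 3.40×10^8 J/(m²·K).
C_land = 2290 × 1580 × 1.55 = 5.61×10^6 J/(m²·K).
Undamped amplitude ∝ 1/C, so A_land/A_ocean = C_ocean/C_land = 60.5.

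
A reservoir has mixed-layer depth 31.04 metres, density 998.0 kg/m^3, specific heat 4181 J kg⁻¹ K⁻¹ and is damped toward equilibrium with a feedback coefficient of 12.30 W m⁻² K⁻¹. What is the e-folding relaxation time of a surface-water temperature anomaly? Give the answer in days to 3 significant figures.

122 days

Areal heat capacity C = ρ c_p D = 998.0 × 4181 × 31.04 = 1.30×10^8 J/(m²·K).
Relaxation time τ = C / λ = 1.30×10^8 / 12.30 = 1.05×10^7 s.
In days: 1.05×10^7 s / (86400 s/day) = 122 days.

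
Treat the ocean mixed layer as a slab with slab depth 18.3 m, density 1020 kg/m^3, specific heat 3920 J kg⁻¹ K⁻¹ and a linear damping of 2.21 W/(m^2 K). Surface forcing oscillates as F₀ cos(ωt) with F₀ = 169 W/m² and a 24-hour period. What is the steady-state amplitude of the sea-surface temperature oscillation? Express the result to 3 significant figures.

0.0318 K

Areal heat capacity C = ρ c_p D = 1020 × 3920 × 18.3 = 7.32×10^7 J m⁻² K⁻¹.
Angular frequency ω = 2π / T = 2π / 86400 s = 7.27×10^-5 s⁻¹.
√((Cω)² + λ²) = √((5320)² + 2.21²) = 5320 W/(m²·K).
Amplitude A = F₀ / √((Cω)²+λ²) = 169 / 5320 = 0.0318 K.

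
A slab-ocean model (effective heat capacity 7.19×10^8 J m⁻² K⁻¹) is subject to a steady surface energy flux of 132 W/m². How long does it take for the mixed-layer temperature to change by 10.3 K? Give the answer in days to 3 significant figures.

Areal heat capacity C = 7.19×10^8 J m⁻² K⁻¹ (given).
Time required: Δt = C ΔT / F = 7.19×10^8 × 10.3 / 132 = 5.61×10^7 s.
In days: 5.61×10^7 s / (86400 s/day) = 649 days.

649 days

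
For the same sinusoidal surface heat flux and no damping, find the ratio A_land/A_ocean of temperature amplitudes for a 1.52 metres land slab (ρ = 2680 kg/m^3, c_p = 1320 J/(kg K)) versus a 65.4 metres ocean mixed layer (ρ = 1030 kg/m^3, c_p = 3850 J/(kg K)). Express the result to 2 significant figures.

C_ocean = 1030 × 3850 × 65.4 = 2.59×10^8 J/(m²·K).
C_land = 2680 × 1320 × 1.52 = 5.38×10^6 J/(m²·K).
Undamped amplitude ∝ 1/C, so A_land/A_ocean = C_ocean/C_land = 48.2.

48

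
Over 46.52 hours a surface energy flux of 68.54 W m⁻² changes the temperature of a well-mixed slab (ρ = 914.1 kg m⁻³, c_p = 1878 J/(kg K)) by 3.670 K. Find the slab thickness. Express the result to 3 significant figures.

1.82 m

Heat input Q = F Δt = 68.54 × 1.67×10^5 s = 1.15×10^7 J/m².
Required areal heat capacity C = Q / ΔT = 3.13×10^6 J/(m²·K).
Depth D = C / (ρ c_p) = 3.13×10^6 / (914.1 × 1878) = 1.82 m.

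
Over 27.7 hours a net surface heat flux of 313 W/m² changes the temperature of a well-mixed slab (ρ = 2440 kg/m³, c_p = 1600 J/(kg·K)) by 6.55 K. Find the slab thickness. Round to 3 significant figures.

1.22 m

Heat input Q = F Δt = 313 × 99700 s = 3.12×10^7 J/m².
Required areal heat capacity C = Q / ΔT = 4.77×10^6 J/(m²·K).
Depth D = C / (ρ c_p) = 4.77×10^6 / (2440 × 1600) = 1.22 m.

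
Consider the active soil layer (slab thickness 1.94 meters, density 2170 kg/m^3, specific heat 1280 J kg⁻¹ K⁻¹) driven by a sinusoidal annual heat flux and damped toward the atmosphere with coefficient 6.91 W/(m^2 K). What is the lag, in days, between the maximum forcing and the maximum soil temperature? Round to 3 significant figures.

Areal heat capacity C = ρ c_p D = 2170 × 1280 × 1.94 = 5.39×10^6 J m⁻² K⁻¹.
ω = 2π / 3.15×10^7 s = 1.99×10^-7 s⁻¹.
Phase lag φ = arctan(Cω/λ) = arctan(1.07/6.91) = 0.154 rad.
Time lag = φ / ω = 0.154 / 1.99×10^-7 = 7.74×10^5 s = 8.95 days.

8.95 days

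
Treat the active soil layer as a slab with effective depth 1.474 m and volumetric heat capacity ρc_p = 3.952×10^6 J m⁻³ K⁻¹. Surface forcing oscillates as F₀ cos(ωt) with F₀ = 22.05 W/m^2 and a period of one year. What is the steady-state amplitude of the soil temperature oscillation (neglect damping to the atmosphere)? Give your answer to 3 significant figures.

Areal heat capacity C = ρc_p × D = 3.952×10^6 × 1.474 = 5.83×10^6 J/(m²·K).
Angular frequency ω = 2π / T = 2π / 3.15×10^7 s = 1.99×10^-7 s⁻¹.
Cω = 5.83×10^6 × 1.99×10^-7 = 1.16 W/(m²·K).
Amplitude A = F₀ / (Cω) = 22.05 / 1.16 = 19.0 K.

19.0 K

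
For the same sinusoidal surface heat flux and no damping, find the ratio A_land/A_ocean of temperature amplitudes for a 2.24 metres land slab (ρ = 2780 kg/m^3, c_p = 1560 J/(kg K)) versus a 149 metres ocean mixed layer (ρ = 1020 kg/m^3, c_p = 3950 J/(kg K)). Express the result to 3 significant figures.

61.8

C_ocean = 1020 × 3950 × 149 = 6.00×10^8 J/(m²·K).
C_land = 2780 × 1560 × 2.24 = 9.71×10^6 J/(m²·K).
Undamped amplitude ∝ 1/C, so A_land/A_ocean = C_ocean/C_land = 61.8.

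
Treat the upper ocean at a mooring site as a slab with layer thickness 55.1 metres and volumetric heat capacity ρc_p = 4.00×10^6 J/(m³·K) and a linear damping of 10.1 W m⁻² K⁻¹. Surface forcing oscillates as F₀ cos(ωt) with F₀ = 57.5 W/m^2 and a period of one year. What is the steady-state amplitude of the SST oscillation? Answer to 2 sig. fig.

1.3 K

Areal heat capacity C = ρc_p × D = 4.00×10^6 × 55.1 = 2.20×10^8 J/(m²·K).
Angular frequency ω = 2π / T = 2π / 3.15×10^7 s = 1.99×10^-7 s⁻¹.
√((Cω)² + λ²) = √((43.9)² + 10.1²) = 45.1 W/(m²·K).
Amplitude A = F₀ / √((Cω)²+λ²) = 57.5 / 45.1 = 1.28 K.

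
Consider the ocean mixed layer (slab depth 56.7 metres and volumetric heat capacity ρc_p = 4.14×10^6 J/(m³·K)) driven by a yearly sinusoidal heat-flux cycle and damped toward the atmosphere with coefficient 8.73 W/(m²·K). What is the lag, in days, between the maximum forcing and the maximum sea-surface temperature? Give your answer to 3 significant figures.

Areal heat capacity C = ρc_p × D = 4.14×10^6 × 56.7 = 2.35×10^8 J/(m^2 K).
ω = 2π / 3.15×10^7 s = 1.99×10^-7 s⁻¹.
Phase lag φ = arctan(Cω/λ) = arctan(46.8/8.73) = 1.39 rad.
Time lag = φ / ω = 1.39 / 1.99×10^-7 = 6.96×10^6 s = 80.5 days.

80.5 days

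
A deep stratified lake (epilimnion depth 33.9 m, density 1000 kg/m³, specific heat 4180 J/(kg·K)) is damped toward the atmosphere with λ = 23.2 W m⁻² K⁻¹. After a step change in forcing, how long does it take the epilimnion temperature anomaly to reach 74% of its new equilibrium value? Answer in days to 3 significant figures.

Areal heat capacity C = ρ c_p D = 1000 × 4180 × 33.9 = 1.42×10^8 J/(m²·K).
τ = C / λ = 1.42×10^8 / 23.2 = 6.11×10^6 s.
Fraction reached: 1 − e^(−t/τ) = 0.74 ⇒ t = −τ ln(1 − 0.74) = τ × 1.35.
t = 8.23×10^6 s = 95.2 days.

95.2 days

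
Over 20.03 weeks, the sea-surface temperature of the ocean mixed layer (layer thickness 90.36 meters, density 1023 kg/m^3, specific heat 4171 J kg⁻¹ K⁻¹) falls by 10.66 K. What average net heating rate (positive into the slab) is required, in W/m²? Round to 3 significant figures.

-339

Areal heat capacity C = ρ c_p D = 1023 × 4171 × 90.36 = 3.86×10^8 J/(m²·K).
Required heat per unit area: Q = C ΔT = 3.86×10^8 × -10.66 = -4.11×10^9 J/m².
Flux F = Q / Δt = -4.11×10^9 / 1.21×10^7 s = -339 W/m².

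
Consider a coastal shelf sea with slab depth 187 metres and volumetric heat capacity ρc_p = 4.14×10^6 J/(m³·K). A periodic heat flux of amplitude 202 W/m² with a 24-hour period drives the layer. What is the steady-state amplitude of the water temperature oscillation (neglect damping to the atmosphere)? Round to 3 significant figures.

0.00359 K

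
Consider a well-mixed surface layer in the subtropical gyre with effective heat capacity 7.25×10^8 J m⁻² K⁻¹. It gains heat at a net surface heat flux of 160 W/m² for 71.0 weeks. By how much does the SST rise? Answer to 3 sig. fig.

9.48 K

Areal heat capacity C = 7.25×10^8 J m⁻² K⁻¹ (given).
Net heat input Q = F Δt = 160 × (71.0 weeks × 6.048×10^5 s/week) = 6.87×10^9 J/m².
ΔT = Q / C = 6.87×10^9 / 7.25×10^8 = 9.48 K.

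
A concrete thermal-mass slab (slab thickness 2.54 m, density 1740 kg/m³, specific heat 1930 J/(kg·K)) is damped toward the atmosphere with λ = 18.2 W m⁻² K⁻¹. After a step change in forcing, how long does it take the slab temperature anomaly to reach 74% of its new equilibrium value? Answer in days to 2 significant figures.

Areal heat capacity C = ρ c_p D = 1740 × 1930 × 2.54 = 8.53×10^6 J m⁻² K⁻¹.
τ = C / λ = 8.53×10^6 / 18.2 = 4.69×10^5 s.
Fraction reached: 1 − e^(−t/τ) = 0.74 ⇒ t = −τ ln(1 − 0.74) = τ × 1.35.
t = 6.31×10^5 s = 7.31 days.

7.3 days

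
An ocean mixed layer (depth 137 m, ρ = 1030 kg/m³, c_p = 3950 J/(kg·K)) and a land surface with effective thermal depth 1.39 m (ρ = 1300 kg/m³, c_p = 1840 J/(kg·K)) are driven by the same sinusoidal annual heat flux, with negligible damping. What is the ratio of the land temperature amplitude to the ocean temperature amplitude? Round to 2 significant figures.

170

C_ocean = 1030 × 3950 × 137 = 5.57×10^8 J/(m²·K).
C_land = 1300 × 1840 × 1.39 = 3.32×10^6 J/(m²·K).
Undamped amplitude ∝ 1/C, so A_land/A_ocean = C_ocean/C_land = 168.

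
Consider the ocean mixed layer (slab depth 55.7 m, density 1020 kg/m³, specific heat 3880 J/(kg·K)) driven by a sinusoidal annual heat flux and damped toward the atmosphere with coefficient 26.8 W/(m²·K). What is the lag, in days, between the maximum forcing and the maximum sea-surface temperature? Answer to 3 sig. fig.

59.4 days

Areal heat capacity C = ρ c_p D = 1020 × 3880 × 55.7 = 2.20×10^8 J/(m^2 K).
ω = 2π / 3.15×10^7 s = 1.99×10^-7 s⁻¹.
Phase lag φ = arctan(Cω/λ) = arctan(43.9/26.8) = 1.02 rad.
Time lag = φ / ω = 1.02 / 1.99×10^-7 = 5.13×10^6 s = 59.4 days.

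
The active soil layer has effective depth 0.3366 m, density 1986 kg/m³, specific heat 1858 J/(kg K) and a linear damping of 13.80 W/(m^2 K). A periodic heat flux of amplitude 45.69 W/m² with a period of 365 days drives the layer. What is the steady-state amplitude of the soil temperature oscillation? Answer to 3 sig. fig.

Areal heat capacity C = ρ c_p D = 1986 × 1858 × 0.3366 = 1.24×10^6 J/(m^2 K).
Angular frequency ω = 2π / T = 2π / 3.15×10^7 s = 1.99×10^-7 s⁻¹.
√((Cω)² + λ²) = √((0.247)² + 13.80²) = 13.8 W/(m²·K).
Amplitude A = F₀ / √((Cω)²+λ²) = 45.69 / 13.8 = 3.31 K.

3.31 K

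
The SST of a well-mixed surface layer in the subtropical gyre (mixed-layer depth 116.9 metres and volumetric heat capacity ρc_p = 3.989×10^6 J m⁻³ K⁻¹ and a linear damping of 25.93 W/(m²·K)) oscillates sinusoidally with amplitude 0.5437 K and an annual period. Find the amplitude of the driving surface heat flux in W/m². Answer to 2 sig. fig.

Areal heat capacity C = ρc_p × D = 3.989×10^6 × 116.9 = 4.66×10^8 J m⁻² K⁻¹.
ω = 2π / 3.15×10^7 s = 1.99×10^-7 s⁻¹.
√((Cω)² + λ²) = √((92.9)² + 25.93²) = 96.5 W/(m²·K).
F₀ = A × √((Cω)²+λ²) = 0.5437 × 96.5 = 52.4 W/m².

52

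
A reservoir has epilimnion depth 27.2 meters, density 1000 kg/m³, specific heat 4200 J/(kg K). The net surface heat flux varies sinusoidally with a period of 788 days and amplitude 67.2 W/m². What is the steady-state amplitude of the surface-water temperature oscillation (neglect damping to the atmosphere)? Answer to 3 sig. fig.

6.37 K

Areal heat capacity C = ρ c_p D = 1000 × 4200 × 27.2 = 1.14×10^8 J/(m²·K).
Angular frequency ω = 2π / T = 2π / 6.81×10^7 s = 9.23×10^-8 s⁻¹.
Cω = 1.14×10^8 × 9.23×10^-8 = 10.5 W/(m²·K).
Amplitude A = F₀ / (Cω) = 67.2 / 10.5 = 6.37 K.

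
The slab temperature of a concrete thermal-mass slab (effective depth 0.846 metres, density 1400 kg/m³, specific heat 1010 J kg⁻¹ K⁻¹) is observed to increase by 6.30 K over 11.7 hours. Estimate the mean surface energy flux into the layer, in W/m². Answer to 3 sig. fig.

179

Areal heat capacity C = ρ c_p D = 1400 × 1010 × 0.846 = 1.20×10^6 J/(m^2 K).
Required heat per unit area: Q = C ΔT = 1.20×10^6 × 6.30 = 7.54×10^6 J/m².
Flux F = Q / Δt = 7.54×10^6 / 42100 s = 179 W/m².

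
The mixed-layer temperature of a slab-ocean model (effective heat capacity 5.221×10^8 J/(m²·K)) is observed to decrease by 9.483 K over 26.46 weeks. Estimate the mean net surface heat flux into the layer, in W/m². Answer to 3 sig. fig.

-309

Areal heat capacity C = 5.221×10^8 J/(m²·K) (given).
Required heat per unit area: Q = C ΔT = 5.22×10^8 × -9.483 = -4.95×10^9 J/m².
Flux F = Q / Δt = -4.95×10^9 / 1.60×10^7 s = -309 W/m².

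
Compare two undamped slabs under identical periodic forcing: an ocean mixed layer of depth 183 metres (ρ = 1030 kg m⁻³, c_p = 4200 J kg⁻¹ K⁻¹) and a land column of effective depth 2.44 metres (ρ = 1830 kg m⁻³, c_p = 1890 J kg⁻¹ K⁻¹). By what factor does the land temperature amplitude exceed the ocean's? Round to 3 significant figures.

C_ocean = 1030 × 4200 × 183 = 7.92×10^8 J/(m²·K).
C_land = 1830 × 1890 × 2.44 = 8.44×10^6 J/(m²·K).
Undamped amplitude ∝ 1/C, so A_land/A_ocean = C_ocean/C_land = 93.8.

93.8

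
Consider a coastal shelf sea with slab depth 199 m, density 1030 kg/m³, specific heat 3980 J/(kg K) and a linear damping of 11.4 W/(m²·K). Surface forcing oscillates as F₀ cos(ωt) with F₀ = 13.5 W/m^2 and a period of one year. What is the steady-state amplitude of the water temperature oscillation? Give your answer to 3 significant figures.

Areal heat capacity C = ρ c_p D = 1030 × 3980 × 199 = 8.16×10^8 J/(m²·K).
Angular frequency ω = 2π / T = 2π / 3.15×10^7 s = 1.99×10^-7 s⁻¹.
√((Cω)² + λ²) = √((163)² + 11.4²) = 163 W/(m²·K).
Amplitude A = F₀ / √((Cω)²+λ²) = 13.5 / 163 = 0.0829 K.

0.0829 K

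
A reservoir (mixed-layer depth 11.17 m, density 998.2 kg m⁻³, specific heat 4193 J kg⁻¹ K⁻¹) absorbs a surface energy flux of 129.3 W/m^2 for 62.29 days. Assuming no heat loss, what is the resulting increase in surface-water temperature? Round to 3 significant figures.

14.9 K

Areal heat capacity C = ρ c_p D = 998.2 × 4193 × 11.17 = 4.68×10^7 J/(m^2 K).
Net heat input Q = F Δt = 129.3 × (62.29 days × 86400 s/day) = 6.96×10^8 J/m².
ΔT = Q / C = 6.96×10^8 / 4.68×10^7 = 14.9 K.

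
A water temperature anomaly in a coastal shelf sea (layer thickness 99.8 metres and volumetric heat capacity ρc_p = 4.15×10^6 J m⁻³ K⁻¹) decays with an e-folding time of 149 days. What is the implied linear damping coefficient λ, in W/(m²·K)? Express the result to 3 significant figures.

32.2

Areal heat capacity C = ρc_p × D = 4.15×10^6 × 99.8 = 4.14×10^8 J m⁻² K⁻¹.
τ = 149 days = 1.29×10^7 s.
λ = C / τ = 4.14×10^8 / 1.29×10^7 = 32.2 W/(m²·K).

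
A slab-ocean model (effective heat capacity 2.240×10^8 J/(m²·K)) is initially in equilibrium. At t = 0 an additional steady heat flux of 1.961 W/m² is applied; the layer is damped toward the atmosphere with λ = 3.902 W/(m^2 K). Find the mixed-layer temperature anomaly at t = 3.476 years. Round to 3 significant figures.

Areal heat capacity C = 2.240×10^8 J/(m²·K) (given).
τ = C / λ = 2.24×10^8 / 3.902 = 5.74×10^7 s.
Equilibrium anomaly ΔT_eq = F / λ = 1.961 / 3.902 = 0.503 K.
t = 3.476 years = 1.10×10^8 s, so t/τ = 1.91.
ΔT(t) = ΔT_eq (1 − e^(−t/τ)) = 0.503 × (1 − e^−1.91) = 0.428 K.

0.428 K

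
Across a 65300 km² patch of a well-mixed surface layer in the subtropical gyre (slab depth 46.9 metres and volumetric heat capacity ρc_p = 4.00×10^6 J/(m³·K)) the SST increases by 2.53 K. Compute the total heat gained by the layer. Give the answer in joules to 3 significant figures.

3.10×10^19 J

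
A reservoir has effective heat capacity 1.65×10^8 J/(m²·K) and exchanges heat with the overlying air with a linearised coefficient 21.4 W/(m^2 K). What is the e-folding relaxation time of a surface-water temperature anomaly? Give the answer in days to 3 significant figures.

89.2 days

Areal heat capacity C = 1.65×10^8 J/(m²·K) (given).
Relaxation time τ = C / λ = 1.65×10^8 / 21.4 = 7.71×10^6 s.
In days: 7.71×10^6 s / (86400 s/day) = 89.2 days.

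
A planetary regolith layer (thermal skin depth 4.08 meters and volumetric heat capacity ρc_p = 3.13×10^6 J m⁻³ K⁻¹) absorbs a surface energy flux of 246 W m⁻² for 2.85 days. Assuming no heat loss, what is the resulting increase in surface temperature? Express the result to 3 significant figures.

Areal heat capacity C = ρc_p × D = 3.13×10^6 × 4.08 = 1.28×10^7 J m⁻² K⁻¹.
Net heat input Q = F Δt = 246 × (2.85 days × 86400 s/day) = 6.06×10^7 J/m².
ΔT = Q / C = 6.06×10^7 / 1.28×10^7 = 4.74 K.

4.74 K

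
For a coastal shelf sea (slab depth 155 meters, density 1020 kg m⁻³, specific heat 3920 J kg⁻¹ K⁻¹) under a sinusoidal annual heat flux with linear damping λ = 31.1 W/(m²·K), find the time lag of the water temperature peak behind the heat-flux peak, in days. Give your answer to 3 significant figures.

Areal heat capacity C = ρ c_p D = 1020 × 3920 × 155 = 6.20×10^8 J/(m^2 K).
ω = 2π / 3.15×10^7 s = 1.99×10^-7 s⁻¹.
Phase lag φ = arctan(Cω/λ) = arctan(123/31.1) = 1.32 rad.
Time lag = φ / ω = 1.32 / 1.99×10^-7 = 6.65×10^6 s = 76.9 days.

76.9 days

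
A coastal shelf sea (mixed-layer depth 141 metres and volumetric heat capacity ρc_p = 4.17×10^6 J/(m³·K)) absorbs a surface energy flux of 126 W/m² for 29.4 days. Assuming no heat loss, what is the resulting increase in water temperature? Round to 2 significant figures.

Areal heat capacity C = ρc_p × D = 4.17×10^6 × 141 = 5.88×10^8 J/(m²·K).
Net heat input Q = F Δt = 126 × (29.4 days × 86400 s/day) = 3.20×10^8 J/m².
ΔT = Q / C = 3.20×10^8 / 5.88×10^8 = 0.544 K.

0.54 K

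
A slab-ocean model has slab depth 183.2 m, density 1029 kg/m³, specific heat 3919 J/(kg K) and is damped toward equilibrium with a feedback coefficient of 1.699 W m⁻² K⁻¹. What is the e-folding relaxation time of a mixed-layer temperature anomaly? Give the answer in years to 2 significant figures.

14 years

Areal heat capacity C = ρ c_p D = 1029 × 3919 × 183.2 = 7.39×10^8 J m⁻² K⁻¹.
Relaxation time τ = C / λ = 7.39×10^8 / 1.699 = 4.35×10^8 s.
In years: 4.35×10^8 s / (3.156×10^7 s/year) = 13.8 years.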